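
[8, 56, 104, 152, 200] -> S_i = 8 + 48*i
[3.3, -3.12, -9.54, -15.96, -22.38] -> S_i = 3.30 + -6.42*i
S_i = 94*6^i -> [94, 564, 3384, 20304, 121824]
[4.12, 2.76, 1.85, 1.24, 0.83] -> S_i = 4.12*0.67^i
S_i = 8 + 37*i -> [8, 45, 82, 119, 156]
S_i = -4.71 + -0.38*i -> [-4.71, -5.09, -5.47, -5.85, -6.23]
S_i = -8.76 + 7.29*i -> [-8.76, -1.47, 5.82, 13.11, 20.4]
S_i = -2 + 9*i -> [-2, 7, 16, 25, 34]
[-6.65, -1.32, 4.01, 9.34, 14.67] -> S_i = -6.65 + 5.33*i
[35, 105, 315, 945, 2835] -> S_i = 35*3^i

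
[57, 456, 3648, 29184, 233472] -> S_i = 57*8^i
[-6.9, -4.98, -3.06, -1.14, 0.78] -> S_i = -6.90 + 1.92*i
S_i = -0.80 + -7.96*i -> [-0.8, -8.76, -16.72, -24.68, -32.64]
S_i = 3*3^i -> [3, 9, 27, 81, 243]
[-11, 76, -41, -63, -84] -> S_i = Random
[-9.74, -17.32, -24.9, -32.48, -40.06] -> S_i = -9.74 + -7.58*i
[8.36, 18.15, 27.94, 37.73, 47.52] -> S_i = 8.36 + 9.79*i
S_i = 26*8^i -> [26, 208, 1664, 13312, 106496]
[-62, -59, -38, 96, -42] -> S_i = Random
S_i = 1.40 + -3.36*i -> [1.4, -1.96, -5.32, -8.68, -12.04]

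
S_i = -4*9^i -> [-4, -36, -324, -2916, -26244]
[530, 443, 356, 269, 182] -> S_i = 530 + -87*i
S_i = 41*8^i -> [41, 328, 2624, 20992, 167936]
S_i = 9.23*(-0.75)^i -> [9.23, -6.92, 5.19, -3.89, 2.92]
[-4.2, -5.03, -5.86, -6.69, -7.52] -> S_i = -4.20 + -0.83*i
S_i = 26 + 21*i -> [26, 47, 68, 89, 110]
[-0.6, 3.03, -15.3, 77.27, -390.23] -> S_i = -0.60*(-5.05)^i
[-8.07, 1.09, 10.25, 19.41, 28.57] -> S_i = -8.07 + 9.16*i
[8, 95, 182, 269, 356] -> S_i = 8 + 87*i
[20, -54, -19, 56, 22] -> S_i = Random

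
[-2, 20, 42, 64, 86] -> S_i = -2 + 22*i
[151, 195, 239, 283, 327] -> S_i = 151 + 44*i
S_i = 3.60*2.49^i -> [3.6, 8.96, 22.32, 55.58, 138.39]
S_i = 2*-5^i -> [2, -10, 50, -250, 1250]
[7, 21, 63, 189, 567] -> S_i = 7*3^i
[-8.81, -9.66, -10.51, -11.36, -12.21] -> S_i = -8.81 + -0.85*i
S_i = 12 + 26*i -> [12, 38, 64, 90, 116]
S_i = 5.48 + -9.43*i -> [5.48, -3.95, -13.38, -22.81, -32.24]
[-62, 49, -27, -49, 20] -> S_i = Random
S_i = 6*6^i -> [6, 36, 216, 1296, 7776]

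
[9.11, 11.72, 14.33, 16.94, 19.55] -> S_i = 9.11 + 2.61*i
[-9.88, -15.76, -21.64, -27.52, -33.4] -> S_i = -9.88 + -5.88*i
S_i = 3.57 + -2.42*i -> [3.57, 1.15, -1.27, -3.69, -6.11]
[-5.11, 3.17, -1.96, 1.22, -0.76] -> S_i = -5.11*(-0.62)^i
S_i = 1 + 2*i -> [1, 3, 5, 7, 9]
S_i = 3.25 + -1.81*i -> [3.25, 1.44, -0.37, -2.18, -3.99]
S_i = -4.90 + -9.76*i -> [-4.9, -14.66, -24.42, -34.18, -43.94]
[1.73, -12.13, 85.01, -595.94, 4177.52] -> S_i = 1.73*(-7.01)^i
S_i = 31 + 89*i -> [31, 120, 209, 298, 387]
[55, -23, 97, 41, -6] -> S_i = Random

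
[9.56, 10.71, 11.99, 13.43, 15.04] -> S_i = 9.56*1.12^i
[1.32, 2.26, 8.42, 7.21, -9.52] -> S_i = Random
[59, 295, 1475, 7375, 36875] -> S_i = 59*5^i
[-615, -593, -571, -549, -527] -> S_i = -615 + 22*i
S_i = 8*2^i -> [8, 16, 32, 64, 128]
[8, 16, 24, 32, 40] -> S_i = 8 + 8*i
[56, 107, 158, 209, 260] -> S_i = 56 + 51*i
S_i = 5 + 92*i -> [5, 97, 189, 281, 373]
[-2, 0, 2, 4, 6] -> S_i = -2 + 2*i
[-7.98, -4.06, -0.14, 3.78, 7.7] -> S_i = -7.98 + 3.92*i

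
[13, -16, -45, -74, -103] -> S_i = 13 + -29*i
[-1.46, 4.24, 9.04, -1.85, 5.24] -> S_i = Random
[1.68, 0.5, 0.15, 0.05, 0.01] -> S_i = 1.68*0.30^i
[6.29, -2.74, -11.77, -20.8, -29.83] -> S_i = 6.29 + -9.03*i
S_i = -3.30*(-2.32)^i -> [-3.3, 7.66, -17.76, 41.21, -95.6]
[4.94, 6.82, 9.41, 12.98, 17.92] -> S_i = 4.94*1.38^i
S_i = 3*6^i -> [3, 18, 108, 648, 3888]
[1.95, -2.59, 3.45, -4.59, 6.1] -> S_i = 1.95*(-1.33)^i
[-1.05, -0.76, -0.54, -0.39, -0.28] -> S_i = -1.05*0.72^i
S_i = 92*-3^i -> [92, -276, 828, -2484, 7452]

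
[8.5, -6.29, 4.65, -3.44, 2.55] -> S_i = 8.50*(-0.74)^i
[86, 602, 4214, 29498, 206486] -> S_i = 86*7^i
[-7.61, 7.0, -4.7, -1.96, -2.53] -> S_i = Random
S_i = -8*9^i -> [-8, -72, -648, -5832, -52488]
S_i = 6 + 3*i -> [6, 9, 12, 15, 18]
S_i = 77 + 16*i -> [77, 93, 109, 125, 141]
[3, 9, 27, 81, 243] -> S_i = 3*3^i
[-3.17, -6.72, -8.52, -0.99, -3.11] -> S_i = Random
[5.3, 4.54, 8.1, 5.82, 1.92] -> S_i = Random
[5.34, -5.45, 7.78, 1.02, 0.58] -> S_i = Random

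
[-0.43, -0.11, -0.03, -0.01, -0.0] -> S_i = -0.43*0.26^i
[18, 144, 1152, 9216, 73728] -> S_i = 18*8^i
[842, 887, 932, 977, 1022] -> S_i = 842 + 45*i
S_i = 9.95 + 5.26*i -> [9.95, 15.21, 20.47, 25.73, 30.99]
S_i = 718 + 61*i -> [718, 779, 840, 901, 962]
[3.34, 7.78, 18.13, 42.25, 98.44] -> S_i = 3.34*2.33^i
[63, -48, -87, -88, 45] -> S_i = Random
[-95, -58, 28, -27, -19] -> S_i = Random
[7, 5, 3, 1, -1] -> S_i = 7 + -2*i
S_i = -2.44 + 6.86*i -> [-2.44, 4.42, 11.28, 18.14, 25.0]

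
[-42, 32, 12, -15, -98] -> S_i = Random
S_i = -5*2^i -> [-5, -10, -20, -40, -80]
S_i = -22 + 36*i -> [-22, 14, 50, 86, 122]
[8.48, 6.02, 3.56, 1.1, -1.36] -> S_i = 8.48 + -2.46*i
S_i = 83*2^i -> [83, 166, 332, 664, 1328]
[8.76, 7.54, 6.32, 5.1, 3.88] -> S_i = 8.76 + -1.22*i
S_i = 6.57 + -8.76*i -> [6.57, -2.19, -10.95, -19.71, -28.47]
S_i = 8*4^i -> [8, 32, 128, 512, 2048]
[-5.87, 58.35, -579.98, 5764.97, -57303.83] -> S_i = -5.87*(-9.94)^i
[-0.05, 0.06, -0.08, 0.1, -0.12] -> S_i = -0.05*(-1.25)^i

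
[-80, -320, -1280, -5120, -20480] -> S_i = -80*4^i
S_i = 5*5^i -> [5, 25, 125, 625, 3125]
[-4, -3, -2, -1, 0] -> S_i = -4 + 1*i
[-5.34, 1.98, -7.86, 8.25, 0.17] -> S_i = Random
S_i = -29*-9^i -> [-29, 261, -2349, 21141, -190269]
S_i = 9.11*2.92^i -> [9.11, 26.6, 77.68, 226.81, 662.29]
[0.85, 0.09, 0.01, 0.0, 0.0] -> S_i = 0.85*0.11^i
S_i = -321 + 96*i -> [-321, -225, -129, -33, 63]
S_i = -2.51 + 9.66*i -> [-2.51, 7.15, 16.81, 26.47, 36.13]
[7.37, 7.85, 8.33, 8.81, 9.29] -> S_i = 7.37 + 0.48*i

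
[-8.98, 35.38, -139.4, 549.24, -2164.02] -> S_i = -8.98*(-3.94)^i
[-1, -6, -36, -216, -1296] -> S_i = -1*6^i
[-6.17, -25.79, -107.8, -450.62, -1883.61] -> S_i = -6.17*4.18^i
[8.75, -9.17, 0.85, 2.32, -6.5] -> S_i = Random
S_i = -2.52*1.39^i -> [-2.52, -3.5, -4.87, -6.77, -9.41]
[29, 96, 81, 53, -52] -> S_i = Random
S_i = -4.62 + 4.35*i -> [-4.62, -0.27, 4.08, 8.43, 12.78]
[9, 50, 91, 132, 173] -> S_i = 9 + 41*i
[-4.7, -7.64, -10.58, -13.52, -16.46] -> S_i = -4.70 + -2.94*i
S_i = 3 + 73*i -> [3, 76, 149, 222, 295]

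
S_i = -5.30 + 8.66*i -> [-5.3, 3.36, 12.02, 20.68, 29.34]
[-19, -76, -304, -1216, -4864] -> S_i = -19*4^i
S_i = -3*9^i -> [-3, -27, -243, -2187, -19683]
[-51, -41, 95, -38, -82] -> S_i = Random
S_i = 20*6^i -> [20, 120, 720, 4320, 25920]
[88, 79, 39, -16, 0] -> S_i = Random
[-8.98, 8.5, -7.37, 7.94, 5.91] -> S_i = Random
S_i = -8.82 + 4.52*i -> [-8.82, -4.3, 0.22, 4.74, 9.26]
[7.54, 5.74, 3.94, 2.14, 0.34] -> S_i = 7.54 + -1.80*i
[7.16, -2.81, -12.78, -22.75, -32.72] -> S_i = 7.16 + -9.97*i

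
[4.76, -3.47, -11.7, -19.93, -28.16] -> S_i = 4.76 + -8.23*i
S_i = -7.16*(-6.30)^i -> [-7.16, 45.11, -284.18, 1790.34, -11279.12]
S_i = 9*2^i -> [9, 18, 36, 72, 144]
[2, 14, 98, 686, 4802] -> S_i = 2*7^i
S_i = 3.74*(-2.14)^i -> [3.74, -8.0, 17.13, -36.65, 78.44]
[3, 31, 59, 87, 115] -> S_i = 3 + 28*i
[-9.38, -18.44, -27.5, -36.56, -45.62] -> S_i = -9.38 + -9.06*i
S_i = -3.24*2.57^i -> [-3.24, -8.33, -21.4, -55.0, -141.34]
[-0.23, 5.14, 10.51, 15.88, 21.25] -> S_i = -0.23 + 5.37*i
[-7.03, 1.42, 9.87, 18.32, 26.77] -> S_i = -7.03 + 8.45*i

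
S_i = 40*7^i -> [40, 280, 1960, 13720, 96040]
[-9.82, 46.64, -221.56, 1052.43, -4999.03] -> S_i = -9.82*(-4.75)^i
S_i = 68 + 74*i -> [68, 142, 216, 290, 364]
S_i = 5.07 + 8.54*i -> [5.07, 13.61, 22.15, 30.69, 39.23]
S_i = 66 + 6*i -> [66, 72, 78, 84, 90]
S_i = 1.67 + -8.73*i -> [1.67, -7.06, -15.79, -24.52, -33.25]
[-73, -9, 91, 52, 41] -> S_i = Random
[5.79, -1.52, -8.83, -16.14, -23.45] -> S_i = 5.79 + -7.31*i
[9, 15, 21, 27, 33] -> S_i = 9 + 6*i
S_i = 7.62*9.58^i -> [7.62, 73.0, 699.34, 6699.64, 64182.56]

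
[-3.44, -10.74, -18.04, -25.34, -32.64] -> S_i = -3.44 + -7.30*i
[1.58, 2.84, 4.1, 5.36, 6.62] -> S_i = 1.58 + 1.26*i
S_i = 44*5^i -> [44, 220, 1100, 5500, 27500]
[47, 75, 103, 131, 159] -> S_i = 47 + 28*i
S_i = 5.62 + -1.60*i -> [5.62, 4.02, 2.42, 0.82, -0.78]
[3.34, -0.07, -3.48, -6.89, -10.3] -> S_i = 3.34 + -3.41*i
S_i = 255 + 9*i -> [255, 264, 273, 282, 291]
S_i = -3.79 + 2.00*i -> [-3.79, -1.79, 0.21, 2.21, 4.21]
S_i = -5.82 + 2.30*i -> [-5.82, -3.52, -1.22, 1.08, 3.38]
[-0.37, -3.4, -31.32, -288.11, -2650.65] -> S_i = -0.37*9.20^i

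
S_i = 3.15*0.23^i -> [3.15, 0.72, 0.17, 0.04, 0.01]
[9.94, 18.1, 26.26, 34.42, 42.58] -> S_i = 9.94 + 8.16*i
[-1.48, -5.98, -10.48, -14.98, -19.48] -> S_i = -1.48 + -4.50*i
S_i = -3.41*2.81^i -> [-3.41, -9.58, -26.93, -75.66, -212.61]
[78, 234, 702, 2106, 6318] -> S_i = 78*3^i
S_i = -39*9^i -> [-39, -351, -3159, -28431, -255879]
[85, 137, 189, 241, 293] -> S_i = 85 + 52*i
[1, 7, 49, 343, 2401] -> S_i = 1*7^i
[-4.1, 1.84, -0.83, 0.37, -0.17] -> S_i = -4.10*(-0.45)^i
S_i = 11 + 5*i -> [11, 16, 21, 26, 31]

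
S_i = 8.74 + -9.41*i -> [8.74, -0.67, -10.08, -19.49, -28.9]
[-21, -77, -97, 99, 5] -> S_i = Random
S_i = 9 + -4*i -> [9, 5, 1, -3, -7]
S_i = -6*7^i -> [-6, -42, -294, -2058, -14406]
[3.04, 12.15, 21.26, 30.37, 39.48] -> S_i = 3.04 + 9.11*i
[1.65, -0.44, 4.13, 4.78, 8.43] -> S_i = Random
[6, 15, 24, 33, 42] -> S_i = 6 + 9*i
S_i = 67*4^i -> [67, 268, 1072, 4288, 17152]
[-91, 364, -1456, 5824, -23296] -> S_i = -91*-4^i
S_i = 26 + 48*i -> [26, 74, 122, 170, 218]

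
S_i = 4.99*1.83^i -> [4.99, 9.13, 16.71, 30.58, 55.96]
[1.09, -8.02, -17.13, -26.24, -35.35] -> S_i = 1.09 + -9.11*i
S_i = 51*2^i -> [51, 102, 204, 408, 816]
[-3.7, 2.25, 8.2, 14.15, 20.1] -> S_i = -3.70 + 5.95*i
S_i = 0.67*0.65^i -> [0.67, 0.44, 0.28, 0.18, 0.12]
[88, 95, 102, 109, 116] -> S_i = 88 + 7*i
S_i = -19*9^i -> [-19, -171, -1539, -13851, -124659]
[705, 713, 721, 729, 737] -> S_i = 705 + 8*i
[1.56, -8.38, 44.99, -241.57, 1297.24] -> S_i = 1.56*(-5.37)^i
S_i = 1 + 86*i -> [1, 87, 173, 259, 345]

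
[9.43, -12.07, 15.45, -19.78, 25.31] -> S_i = 9.43*(-1.28)^i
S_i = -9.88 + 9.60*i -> [-9.88, -0.28, 9.32, 18.92, 28.52]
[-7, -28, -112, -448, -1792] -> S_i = -7*4^i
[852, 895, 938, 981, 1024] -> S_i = 852 + 43*i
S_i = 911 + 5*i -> [911, 916, 921, 926, 931]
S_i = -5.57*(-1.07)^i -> [-5.57, 5.96, -6.38, 6.82, -7.3]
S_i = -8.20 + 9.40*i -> [-8.2, 1.2, 10.6, 20.0, 29.4]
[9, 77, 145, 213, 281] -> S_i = 9 + 68*i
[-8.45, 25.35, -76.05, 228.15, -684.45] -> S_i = -8.45*(-3.00)^i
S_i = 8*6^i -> [8, 48, 288, 1728, 10368]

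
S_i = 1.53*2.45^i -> [1.53, 3.75, 9.18, 22.5, 55.13]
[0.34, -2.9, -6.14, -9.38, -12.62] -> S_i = 0.34 + -3.24*i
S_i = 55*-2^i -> [55, -110, 220, -440, 880]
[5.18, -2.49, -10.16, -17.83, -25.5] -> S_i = 5.18 + -7.67*i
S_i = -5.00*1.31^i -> [-5.0, -6.55, -8.58, -11.24, -14.72]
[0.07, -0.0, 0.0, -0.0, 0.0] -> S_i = 0.07*(-0.05)^i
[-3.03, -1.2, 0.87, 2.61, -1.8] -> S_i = Random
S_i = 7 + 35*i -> [7, 42, 77, 112, 147]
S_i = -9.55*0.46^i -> [-9.55, -4.39, -2.02, -0.93, -0.43]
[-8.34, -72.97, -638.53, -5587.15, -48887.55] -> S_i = -8.34*8.75^i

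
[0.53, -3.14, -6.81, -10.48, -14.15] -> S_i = 0.53 + -3.67*i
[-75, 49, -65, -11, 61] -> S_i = Random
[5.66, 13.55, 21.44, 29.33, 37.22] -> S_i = 5.66 + 7.89*i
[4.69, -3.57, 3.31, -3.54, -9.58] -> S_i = Random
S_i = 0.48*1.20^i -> [0.48, 0.58, 0.69, 0.83, 1.0]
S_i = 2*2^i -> [2, 4, 8, 16, 32]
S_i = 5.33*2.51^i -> [5.33, 13.38, 33.58, 84.28, 211.55]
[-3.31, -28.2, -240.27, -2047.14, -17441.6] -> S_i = -3.31*8.52^i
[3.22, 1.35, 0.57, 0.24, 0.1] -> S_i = 3.22*0.42^i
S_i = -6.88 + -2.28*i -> [-6.88, -9.16, -11.44, -13.72, -16.0]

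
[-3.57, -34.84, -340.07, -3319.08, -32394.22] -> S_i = -3.57*9.76^i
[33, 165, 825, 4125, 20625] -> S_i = 33*5^i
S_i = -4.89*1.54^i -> [-4.89, -7.53, -11.6, -17.86, -27.5]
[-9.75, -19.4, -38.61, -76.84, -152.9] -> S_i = -9.75*1.99^i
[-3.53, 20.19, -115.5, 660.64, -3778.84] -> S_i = -3.53*(-5.72)^i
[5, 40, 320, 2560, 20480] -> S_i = 5*8^i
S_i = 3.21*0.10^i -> [3.21, 0.32, 0.03, 0.0, 0.0]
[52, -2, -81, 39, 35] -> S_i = Random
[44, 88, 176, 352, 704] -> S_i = 44*2^i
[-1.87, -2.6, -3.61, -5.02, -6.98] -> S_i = -1.87*1.39^i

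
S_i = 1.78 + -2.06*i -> [1.78, -0.28, -2.34, -4.4, -6.46]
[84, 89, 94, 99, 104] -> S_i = 84 + 5*i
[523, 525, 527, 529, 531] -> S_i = 523 + 2*i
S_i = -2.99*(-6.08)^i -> [-2.99, 18.18, -110.53, 672.02, -4085.88]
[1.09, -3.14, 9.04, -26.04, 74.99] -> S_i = 1.09*(-2.88)^i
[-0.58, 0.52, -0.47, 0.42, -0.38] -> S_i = -0.58*(-0.90)^i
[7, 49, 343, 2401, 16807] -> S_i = 7*7^i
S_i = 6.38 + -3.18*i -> [6.38, 3.2, 0.02, -3.16, -6.34]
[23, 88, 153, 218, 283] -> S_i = 23 + 65*i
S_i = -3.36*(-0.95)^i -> [-3.36, 3.19, -3.03, 2.88, -2.74]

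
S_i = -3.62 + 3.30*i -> [-3.62, -0.32, 2.98, 6.28, 9.58]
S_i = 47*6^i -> [47, 282, 1692, 10152, 60912]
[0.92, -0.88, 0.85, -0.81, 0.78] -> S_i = 0.92*(-0.96)^i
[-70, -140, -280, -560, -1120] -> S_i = -70*2^i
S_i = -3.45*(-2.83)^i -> [-3.45, 9.76, -27.63, 78.19, -221.29]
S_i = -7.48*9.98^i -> [-7.48, -74.65, -745.01, -7435.21, -74203.39]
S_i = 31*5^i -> [31, 155, 775, 3875, 19375]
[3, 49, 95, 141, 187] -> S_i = 3 + 46*i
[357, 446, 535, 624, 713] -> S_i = 357 + 89*i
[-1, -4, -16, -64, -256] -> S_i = -1*4^i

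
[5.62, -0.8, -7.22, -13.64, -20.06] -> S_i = 5.62 + -6.42*i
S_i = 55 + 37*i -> [55, 92, 129, 166, 203]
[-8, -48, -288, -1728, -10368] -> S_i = -8*6^i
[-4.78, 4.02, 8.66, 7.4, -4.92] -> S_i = Random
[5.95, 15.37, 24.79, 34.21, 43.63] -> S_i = 5.95 + 9.42*i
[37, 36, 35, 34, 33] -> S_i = 37 + -1*i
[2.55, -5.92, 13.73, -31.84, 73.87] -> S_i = 2.55*(-2.32)^i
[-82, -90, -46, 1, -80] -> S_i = Random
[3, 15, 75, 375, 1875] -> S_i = 3*5^i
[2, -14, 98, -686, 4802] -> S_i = 2*-7^i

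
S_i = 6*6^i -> [6, 36, 216, 1296, 7776]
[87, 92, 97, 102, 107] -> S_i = 87 + 5*i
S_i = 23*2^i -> [23, 46, 92, 184, 368]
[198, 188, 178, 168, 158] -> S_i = 198 + -10*i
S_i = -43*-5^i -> [-43, 215, -1075, 5375, -26875]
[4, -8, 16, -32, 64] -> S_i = 4*-2^i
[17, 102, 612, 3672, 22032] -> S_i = 17*6^i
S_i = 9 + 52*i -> [9, 61, 113, 165, 217]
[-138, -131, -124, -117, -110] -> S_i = -138 + 7*i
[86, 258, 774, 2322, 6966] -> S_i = 86*3^i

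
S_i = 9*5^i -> [9, 45, 225, 1125, 5625]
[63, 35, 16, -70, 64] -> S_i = Random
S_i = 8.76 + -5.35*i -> [8.76, 3.41, -1.94, -7.29, -12.64]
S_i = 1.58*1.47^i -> [1.58, 2.32, 3.41, 5.02, 7.38]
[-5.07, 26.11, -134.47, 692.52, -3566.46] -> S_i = -5.07*(-5.15)^i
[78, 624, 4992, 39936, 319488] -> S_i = 78*8^i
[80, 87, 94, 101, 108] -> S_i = 80 + 7*i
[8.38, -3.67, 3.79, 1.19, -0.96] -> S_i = Random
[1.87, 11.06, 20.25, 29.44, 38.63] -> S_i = 1.87 + 9.19*i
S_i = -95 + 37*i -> [-95, -58, -21, 16, 53]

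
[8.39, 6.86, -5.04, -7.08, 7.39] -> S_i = Random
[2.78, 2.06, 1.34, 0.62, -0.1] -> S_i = 2.78 + -0.72*i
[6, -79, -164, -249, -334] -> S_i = 6 + -85*i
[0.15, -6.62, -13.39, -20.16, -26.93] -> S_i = 0.15 + -6.77*i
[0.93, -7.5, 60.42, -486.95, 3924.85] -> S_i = 0.93*(-8.06)^i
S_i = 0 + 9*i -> [0, 9, 18, 27, 36]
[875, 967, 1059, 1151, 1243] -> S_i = 875 + 92*i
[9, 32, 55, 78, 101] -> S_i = 9 + 23*i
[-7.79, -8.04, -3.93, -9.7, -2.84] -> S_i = Random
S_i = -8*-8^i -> [-8, 64, -512, 4096, -32768]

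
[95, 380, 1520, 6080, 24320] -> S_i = 95*4^i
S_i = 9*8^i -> [9, 72, 576, 4608, 36864]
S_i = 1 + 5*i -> [1, 6, 11, 16, 21]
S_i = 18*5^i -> [18, 90, 450, 2250, 11250]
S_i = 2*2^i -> [2, 4, 8, 16, 32]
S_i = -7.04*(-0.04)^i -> [-7.04, 0.28, -0.01, 0.0, -0.0]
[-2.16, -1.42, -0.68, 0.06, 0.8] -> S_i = -2.16 + 0.74*i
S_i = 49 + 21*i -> [49, 70, 91, 112, 133]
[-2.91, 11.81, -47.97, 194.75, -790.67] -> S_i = -2.91*(-4.06)^i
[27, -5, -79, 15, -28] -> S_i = Random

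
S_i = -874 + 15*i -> [-874, -859, -844, -829, -814]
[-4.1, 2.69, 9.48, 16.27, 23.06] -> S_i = -4.10 + 6.79*i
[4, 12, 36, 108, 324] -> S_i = 4*3^i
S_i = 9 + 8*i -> [9, 17, 25, 33, 41]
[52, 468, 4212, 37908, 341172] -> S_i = 52*9^i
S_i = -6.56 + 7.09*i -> [-6.56, 0.53, 7.62, 14.71, 21.8]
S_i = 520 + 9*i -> [520, 529, 538, 547, 556]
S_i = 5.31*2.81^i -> [5.31, 14.92, 41.93, 117.82, 331.07]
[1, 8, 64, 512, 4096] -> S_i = 1*8^i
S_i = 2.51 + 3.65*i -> [2.51, 6.16, 9.81, 13.46, 17.11]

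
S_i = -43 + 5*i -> [-43, -38, -33, -28, -23]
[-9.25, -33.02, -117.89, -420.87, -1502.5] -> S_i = -9.25*3.57^i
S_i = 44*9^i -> [44, 396, 3564, 32076, 288684]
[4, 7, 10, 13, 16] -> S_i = 4 + 3*i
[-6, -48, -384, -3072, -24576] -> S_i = -6*8^i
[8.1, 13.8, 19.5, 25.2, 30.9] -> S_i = 8.10 + 5.70*i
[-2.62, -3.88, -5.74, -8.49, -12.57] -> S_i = -2.62*1.48^i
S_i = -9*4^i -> [-9, -36, -144, -576, -2304]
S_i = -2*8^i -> [-2, -16, -128, -1024, -8192]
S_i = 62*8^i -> [62, 496, 3968, 31744, 253952]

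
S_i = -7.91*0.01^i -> [-7.91, -0.08, -0.0, -0.0, -0.0]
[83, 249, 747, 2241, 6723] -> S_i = 83*3^i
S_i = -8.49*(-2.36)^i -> [-8.49, 20.04, -47.29, 111.59, -263.36]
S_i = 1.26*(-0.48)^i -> [1.26, -0.6, 0.29, -0.14, 0.07]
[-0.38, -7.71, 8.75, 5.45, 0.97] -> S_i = Random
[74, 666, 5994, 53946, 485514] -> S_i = 74*9^i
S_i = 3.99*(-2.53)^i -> [3.99, -10.09, 25.54, -64.62, 163.48]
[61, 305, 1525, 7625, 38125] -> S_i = 61*5^i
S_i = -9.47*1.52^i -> [-9.47, -14.39, -21.88, -33.26, -50.55]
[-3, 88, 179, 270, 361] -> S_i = -3 + 91*i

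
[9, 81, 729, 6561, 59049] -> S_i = 9*9^i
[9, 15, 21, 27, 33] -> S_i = 9 + 6*i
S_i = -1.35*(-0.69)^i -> [-1.35, 0.93, -0.64, 0.44, -0.31]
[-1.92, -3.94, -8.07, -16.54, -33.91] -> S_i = -1.92*2.05^i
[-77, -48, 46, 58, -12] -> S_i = Random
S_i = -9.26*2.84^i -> [-9.26, -26.3, -74.69, -212.11, -602.4]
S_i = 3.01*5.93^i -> [3.01, 17.85, 105.85, 627.67, 3722.08]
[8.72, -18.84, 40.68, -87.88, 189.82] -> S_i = 8.72*(-2.16)^i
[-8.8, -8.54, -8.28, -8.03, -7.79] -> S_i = -8.80*0.97^i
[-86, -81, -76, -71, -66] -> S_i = -86 + 5*i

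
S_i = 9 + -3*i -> [9, 6, 3, 0, -3]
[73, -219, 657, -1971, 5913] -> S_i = 73*-3^i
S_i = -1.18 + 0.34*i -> [-1.18, -0.84, -0.5, -0.16, 0.18]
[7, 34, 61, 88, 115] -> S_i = 7 + 27*i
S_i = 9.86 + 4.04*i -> [9.86, 13.9, 17.94, 21.98, 26.02]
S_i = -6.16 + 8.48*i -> [-6.16, 2.32, 10.8, 19.28, 27.76]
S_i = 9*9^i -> [9, 81, 729, 6561, 59049]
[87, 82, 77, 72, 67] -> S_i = 87 + -5*i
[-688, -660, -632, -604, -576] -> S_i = -688 + 28*i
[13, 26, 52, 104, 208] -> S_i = 13*2^i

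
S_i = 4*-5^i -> [4, -20, 100, -500, 2500]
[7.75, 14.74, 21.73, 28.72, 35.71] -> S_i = 7.75 + 6.99*i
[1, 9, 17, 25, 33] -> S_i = 1 + 8*i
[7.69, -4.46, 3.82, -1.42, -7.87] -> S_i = Random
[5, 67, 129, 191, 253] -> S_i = 5 + 62*i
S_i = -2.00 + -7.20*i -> [-2.0, -9.2, -16.4, -23.6, -30.8]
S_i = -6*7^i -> [-6, -42, -294, -2058, -14406]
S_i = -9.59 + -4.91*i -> [-9.59, -14.5, -19.41, -24.32, -29.23]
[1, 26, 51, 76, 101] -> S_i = 1 + 25*i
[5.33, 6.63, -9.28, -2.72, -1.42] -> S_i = Random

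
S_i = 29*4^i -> [29, 116, 464, 1856, 7424]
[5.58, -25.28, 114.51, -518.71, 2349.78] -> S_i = 5.58*(-4.53)^i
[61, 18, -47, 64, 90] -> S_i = Random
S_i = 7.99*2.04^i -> [7.99, 16.3, 33.25, 67.83, 138.38]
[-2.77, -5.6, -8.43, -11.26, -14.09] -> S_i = -2.77 + -2.83*i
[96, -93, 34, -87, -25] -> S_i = Random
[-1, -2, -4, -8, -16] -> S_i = -1*2^i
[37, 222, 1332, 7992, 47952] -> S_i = 37*6^i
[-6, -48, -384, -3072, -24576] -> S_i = -6*8^i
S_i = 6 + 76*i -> [6, 82, 158, 234, 310]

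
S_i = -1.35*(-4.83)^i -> [-1.35, 6.52, -31.49, 152.12, -734.72]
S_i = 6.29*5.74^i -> [6.29, 36.1, 207.24, 1189.56, 6828.07]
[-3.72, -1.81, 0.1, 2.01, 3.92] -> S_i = -3.72 + 1.91*i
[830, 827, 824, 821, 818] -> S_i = 830 + -3*i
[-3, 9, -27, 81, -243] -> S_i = -3*-3^i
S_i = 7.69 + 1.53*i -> [7.69, 9.22, 10.75, 12.28, 13.81]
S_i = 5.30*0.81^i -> [5.3, 4.29, 3.48, 2.82, 2.28]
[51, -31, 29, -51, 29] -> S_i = Random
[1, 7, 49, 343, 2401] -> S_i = 1*7^i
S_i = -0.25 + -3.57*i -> [-0.25, -3.82, -7.39, -10.96, -14.53]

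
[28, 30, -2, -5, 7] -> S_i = Random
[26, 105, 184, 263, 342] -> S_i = 26 + 79*i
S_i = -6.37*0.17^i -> [-6.37, -1.08, -0.18, -0.03, -0.01]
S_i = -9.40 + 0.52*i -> [-9.4, -8.88, -8.36, -7.84, -7.32]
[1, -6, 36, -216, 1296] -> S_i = 1*-6^i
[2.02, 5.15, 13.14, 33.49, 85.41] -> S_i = 2.02*2.55^i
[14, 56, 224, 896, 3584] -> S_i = 14*4^i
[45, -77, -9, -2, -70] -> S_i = Random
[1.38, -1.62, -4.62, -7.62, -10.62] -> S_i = 1.38 + -3.00*i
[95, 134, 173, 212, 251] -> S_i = 95 + 39*i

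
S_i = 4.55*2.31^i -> [4.55, 10.51, 24.28, 56.09, 129.56]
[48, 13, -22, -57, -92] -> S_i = 48 + -35*i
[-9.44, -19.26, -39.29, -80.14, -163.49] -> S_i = -9.44*2.04^i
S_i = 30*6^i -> [30, 180, 1080, 6480, 38880]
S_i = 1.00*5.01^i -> [1.0, 5.01, 25.1, 125.75, 630.02]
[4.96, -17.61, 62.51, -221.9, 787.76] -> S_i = 4.96*(-3.55)^i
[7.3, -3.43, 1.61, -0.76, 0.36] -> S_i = 7.30*(-0.47)^i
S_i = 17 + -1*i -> [17, 16, 15, 14, 13]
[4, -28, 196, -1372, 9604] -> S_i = 4*-7^i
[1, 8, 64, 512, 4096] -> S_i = 1*8^i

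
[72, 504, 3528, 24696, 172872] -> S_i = 72*7^i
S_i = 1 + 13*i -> [1, 14, 27, 40, 53]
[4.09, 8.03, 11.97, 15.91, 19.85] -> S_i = 4.09 + 3.94*i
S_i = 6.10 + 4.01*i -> [6.1, 10.11, 14.12, 18.13, 22.14]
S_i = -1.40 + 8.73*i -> [-1.4, 7.33, 16.06, 24.79, 33.52]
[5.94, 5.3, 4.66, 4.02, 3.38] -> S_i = 5.94 + -0.64*i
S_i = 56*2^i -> [56, 112, 224, 448, 896]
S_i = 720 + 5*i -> [720, 725, 730, 735, 740]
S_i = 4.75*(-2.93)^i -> [4.75, -13.92, 40.78, -119.48, 350.08]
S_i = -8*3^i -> [-8, -24, -72, -216, -648]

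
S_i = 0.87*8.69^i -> [0.87, 7.56, 65.7, 570.92, 4961.33]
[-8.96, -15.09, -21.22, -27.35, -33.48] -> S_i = -8.96 + -6.13*i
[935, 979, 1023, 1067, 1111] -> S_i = 935 + 44*i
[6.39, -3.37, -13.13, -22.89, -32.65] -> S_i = 6.39 + -9.76*i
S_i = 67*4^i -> [67, 268, 1072, 4288, 17152]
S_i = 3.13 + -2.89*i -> [3.13, 0.24, -2.65, -5.54, -8.43]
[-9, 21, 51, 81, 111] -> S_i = -9 + 30*i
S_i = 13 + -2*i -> [13, 11, 9, 7, 5]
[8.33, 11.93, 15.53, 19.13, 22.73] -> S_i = 8.33 + 3.60*i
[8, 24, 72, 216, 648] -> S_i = 8*3^i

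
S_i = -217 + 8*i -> [-217, -209, -201, -193, -185]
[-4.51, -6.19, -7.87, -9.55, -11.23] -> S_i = -4.51 + -1.68*i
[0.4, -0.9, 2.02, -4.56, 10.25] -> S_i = 0.40*(-2.25)^i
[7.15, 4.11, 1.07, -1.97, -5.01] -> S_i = 7.15 + -3.04*i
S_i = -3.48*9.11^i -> [-3.48, -31.7, -288.81, -2631.08, -23969.16]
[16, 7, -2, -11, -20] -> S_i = 16 + -9*i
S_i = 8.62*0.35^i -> [8.62, 3.02, 1.06, 0.37, 0.13]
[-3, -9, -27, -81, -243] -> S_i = -3*3^i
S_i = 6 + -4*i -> [6, 2, -2, -6, -10]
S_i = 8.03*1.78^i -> [8.03, 14.29, 25.44, 45.29, 80.61]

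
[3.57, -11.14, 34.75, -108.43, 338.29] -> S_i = 3.57*(-3.12)^i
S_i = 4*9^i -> [4, 36, 324, 2916, 26244]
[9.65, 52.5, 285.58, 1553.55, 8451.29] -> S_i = 9.65*5.44^i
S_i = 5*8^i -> [5, 40, 320, 2560, 20480]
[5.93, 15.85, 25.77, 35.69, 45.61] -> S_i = 5.93 + 9.92*i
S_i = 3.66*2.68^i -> [3.66, 9.81, 26.29, 70.45, 188.81]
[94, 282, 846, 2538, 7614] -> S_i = 94*3^i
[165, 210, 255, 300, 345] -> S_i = 165 + 45*i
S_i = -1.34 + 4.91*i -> [-1.34, 3.57, 8.48, 13.39, 18.3]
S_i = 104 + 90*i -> [104, 194, 284, 374, 464]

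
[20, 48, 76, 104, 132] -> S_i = 20 + 28*i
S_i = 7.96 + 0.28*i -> [7.96, 8.24, 8.52, 8.8, 9.08]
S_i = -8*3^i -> [-8, -24, -72, -216, -648]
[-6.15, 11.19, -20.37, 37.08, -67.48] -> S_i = -6.15*(-1.82)^i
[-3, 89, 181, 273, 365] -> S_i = -3 + 92*i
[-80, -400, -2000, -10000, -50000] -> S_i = -80*5^i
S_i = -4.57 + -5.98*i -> [-4.57, -10.55, -16.53, -22.51, -28.49]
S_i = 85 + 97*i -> [85, 182, 279, 376, 473]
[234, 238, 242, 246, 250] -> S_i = 234 + 4*i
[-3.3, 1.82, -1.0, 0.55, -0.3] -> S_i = -3.30*(-0.55)^i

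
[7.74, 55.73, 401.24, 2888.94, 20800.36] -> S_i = 7.74*7.20^i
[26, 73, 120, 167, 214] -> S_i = 26 + 47*i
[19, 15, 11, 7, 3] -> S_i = 19 + -4*i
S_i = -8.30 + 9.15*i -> [-8.3, 0.85, 10.0, 19.15, 28.3]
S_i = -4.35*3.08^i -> [-4.35, -13.4, -41.27, -127.1, -391.46]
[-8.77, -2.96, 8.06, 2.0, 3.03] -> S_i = Random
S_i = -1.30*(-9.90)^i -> [-1.3, 12.87, -127.41, 1261.39, -12487.75]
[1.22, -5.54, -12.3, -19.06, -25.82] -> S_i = 1.22 + -6.76*i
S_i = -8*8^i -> [-8, -64, -512, -4096, -32768]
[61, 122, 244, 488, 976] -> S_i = 61*2^i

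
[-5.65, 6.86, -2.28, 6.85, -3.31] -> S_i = Random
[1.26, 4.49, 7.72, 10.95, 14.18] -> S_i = 1.26 + 3.23*i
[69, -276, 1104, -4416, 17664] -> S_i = 69*-4^i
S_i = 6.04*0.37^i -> [6.04, 2.23, 0.83, 0.31, 0.11]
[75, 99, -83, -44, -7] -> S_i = Random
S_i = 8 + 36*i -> [8, 44, 80, 116, 152]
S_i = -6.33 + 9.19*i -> [-6.33, 2.86, 12.05, 21.24, 30.43]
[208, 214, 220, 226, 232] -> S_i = 208 + 6*i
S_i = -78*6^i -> [-78, -468, -2808, -16848, -101088]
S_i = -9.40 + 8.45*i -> [-9.4, -0.95, 7.5, 15.95, 24.4]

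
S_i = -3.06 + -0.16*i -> [-3.06, -3.22, -3.38, -3.54, -3.7]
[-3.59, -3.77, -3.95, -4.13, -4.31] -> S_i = -3.59 + -0.18*i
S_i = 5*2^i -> [5, 10, 20, 40, 80]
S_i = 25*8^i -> [25, 200, 1600, 12800, 102400]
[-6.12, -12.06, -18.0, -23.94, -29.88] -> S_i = -6.12 + -5.94*i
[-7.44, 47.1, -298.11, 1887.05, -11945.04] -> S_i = -7.44*(-6.33)^i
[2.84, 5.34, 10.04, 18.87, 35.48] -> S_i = 2.84*1.88^i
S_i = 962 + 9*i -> [962, 971, 980, 989, 998]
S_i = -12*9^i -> [-12, -108, -972, -8748, -78732]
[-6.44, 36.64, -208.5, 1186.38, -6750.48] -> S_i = -6.44*(-5.69)^i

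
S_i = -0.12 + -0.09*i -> [-0.12, -0.21, -0.3, -0.39, -0.48]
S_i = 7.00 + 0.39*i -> [7.0, 7.39, 7.78, 8.17, 8.56]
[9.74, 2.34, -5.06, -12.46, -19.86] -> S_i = 9.74 + -7.40*i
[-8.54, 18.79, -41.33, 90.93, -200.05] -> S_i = -8.54*(-2.20)^i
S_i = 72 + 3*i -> [72, 75, 78, 81, 84]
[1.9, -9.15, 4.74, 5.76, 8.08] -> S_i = Random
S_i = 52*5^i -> [52, 260, 1300, 6500, 32500]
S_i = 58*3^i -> [58, 174, 522, 1566, 4698]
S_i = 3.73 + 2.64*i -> [3.73, 6.37, 9.01, 11.65, 14.29]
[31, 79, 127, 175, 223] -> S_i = 31 + 48*i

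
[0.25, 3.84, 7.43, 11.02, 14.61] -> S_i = 0.25 + 3.59*i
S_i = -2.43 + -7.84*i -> [-2.43, -10.27, -18.11, -25.95, -33.79]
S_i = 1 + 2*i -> [1, 3, 5, 7, 9]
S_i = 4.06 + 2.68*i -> [4.06, 6.74, 9.42, 12.1, 14.78]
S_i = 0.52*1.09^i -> [0.52, 0.57, 0.62, 0.67, 0.73]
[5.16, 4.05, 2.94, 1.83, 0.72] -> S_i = 5.16 + -1.11*i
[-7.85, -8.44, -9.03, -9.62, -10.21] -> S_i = -7.85 + -0.59*i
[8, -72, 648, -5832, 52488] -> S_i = 8*-9^i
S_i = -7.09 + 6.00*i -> [-7.09, -1.09, 4.91, 10.91, 16.91]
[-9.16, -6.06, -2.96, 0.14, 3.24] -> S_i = -9.16 + 3.10*i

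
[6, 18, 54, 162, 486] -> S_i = 6*3^i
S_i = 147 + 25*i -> [147, 172, 197, 222, 247]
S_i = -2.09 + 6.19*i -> [-2.09, 4.1, 10.29, 16.48, 22.67]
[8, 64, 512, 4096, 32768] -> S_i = 8*8^i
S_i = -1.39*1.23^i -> [-1.39, -1.71, -2.1, -2.59, -3.18]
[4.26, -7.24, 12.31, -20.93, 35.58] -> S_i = 4.26*(-1.70)^i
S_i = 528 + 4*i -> [528, 532, 536, 540, 544]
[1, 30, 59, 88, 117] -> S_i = 1 + 29*i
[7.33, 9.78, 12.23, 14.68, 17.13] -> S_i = 7.33 + 2.45*i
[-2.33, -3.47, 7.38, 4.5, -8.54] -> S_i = Random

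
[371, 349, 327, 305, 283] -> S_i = 371 + -22*i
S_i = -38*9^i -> [-38, -342, -3078, -27702, -249318]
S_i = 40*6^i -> [40, 240, 1440, 8640, 51840]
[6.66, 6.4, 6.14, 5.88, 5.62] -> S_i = 6.66 + -0.26*i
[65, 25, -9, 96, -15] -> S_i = Random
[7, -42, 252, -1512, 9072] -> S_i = 7*-6^i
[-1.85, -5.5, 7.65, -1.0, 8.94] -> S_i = Random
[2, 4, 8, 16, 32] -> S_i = 2*2^i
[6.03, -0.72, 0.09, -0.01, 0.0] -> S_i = 6.03*(-0.12)^i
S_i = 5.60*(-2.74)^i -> [5.6, -15.34, 42.04, -115.2, 315.64]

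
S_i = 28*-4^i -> [28, -112, 448, -1792, 7168]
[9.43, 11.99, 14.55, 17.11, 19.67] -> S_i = 9.43 + 2.56*i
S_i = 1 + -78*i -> [1, -77, -155, -233, -311]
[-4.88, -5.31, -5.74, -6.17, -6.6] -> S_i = -4.88 + -0.43*i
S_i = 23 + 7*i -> [23, 30, 37, 44, 51]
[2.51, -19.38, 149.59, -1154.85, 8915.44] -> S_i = 2.51*(-7.72)^i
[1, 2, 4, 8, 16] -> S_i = 1*2^i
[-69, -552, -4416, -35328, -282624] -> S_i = -69*8^i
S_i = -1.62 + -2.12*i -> [-1.62, -3.74, -5.86, -7.98, -10.1]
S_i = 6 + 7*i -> [6, 13, 20, 27, 34]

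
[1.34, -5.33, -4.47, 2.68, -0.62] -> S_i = Random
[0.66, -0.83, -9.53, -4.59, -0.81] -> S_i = Random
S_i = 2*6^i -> [2, 12, 72, 432, 2592]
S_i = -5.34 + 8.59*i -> [-5.34, 3.25, 11.84, 20.43, 29.02]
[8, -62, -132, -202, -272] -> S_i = 8 + -70*i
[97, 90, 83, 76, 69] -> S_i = 97 + -7*i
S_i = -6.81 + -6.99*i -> [-6.81, -13.8, -20.79, -27.78, -34.77]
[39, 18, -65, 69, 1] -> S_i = Random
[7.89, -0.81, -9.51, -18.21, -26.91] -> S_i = 7.89 + -8.70*i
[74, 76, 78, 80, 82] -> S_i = 74 + 2*i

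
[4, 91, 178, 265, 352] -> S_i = 4 + 87*i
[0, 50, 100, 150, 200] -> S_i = 0 + 50*i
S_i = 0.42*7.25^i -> [0.42, 3.04, 22.08, 160.05, 1160.38]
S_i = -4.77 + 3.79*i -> [-4.77, -0.98, 2.81, 6.6, 10.39]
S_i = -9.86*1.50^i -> [-9.86, -14.79, -22.18, -33.28, -49.92]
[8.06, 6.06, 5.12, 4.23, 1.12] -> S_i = Random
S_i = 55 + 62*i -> [55, 117, 179, 241, 303]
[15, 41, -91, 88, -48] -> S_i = Random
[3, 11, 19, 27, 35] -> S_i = 3 + 8*i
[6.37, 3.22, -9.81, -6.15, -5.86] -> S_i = Random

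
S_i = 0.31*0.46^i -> [0.31, 0.14, 0.07, 0.03, 0.01]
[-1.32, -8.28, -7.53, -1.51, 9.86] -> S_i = Random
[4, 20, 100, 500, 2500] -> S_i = 4*5^i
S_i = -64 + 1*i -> [-64, -63, -62, -61, -60]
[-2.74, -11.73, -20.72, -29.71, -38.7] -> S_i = -2.74 + -8.99*i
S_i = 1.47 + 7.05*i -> [1.47, 8.52, 15.57, 22.62, 29.67]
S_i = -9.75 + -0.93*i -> [-9.75, -10.68, -11.61, -12.54, -13.47]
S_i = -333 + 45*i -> [-333, -288, -243, -198, -153]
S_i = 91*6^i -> [91, 546, 3276, 19656, 117936]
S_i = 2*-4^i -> [2, -8, 32, -128, 512]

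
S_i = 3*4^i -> [3, 12, 48, 192, 768]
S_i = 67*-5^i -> [67, -335, 1675, -8375, 41875]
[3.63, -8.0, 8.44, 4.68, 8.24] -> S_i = Random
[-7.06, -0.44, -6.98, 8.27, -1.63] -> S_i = Random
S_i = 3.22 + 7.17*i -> [3.22, 10.39, 17.56, 24.73, 31.9]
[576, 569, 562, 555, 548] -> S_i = 576 + -7*i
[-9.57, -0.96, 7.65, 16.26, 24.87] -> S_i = -9.57 + 8.61*i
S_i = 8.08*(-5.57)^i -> [8.08, -45.01, 250.68, -1396.29, 7777.36]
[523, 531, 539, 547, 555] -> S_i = 523 + 8*i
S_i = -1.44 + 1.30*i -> [-1.44, -0.14, 1.16, 2.46, 3.76]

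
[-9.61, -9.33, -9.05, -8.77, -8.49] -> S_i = -9.61 + 0.28*i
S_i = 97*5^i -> [97, 485, 2425, 12125, 60625]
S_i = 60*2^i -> [60, 120, 240, 480, 960]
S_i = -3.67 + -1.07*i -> [-3.67, -4.74, -5.81, -6.88, -7.95]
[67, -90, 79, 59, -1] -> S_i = Random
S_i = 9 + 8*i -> [9, 17, 25, 33, 41]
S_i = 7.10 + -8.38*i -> [7.1, -1.28, -9.66, -18.04, -26.42]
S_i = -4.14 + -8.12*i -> [-4.14, -12.26, -20.38, -28.5, -36.62]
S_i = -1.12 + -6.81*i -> [-1.12, -7.93, -14.74, -21.55, -28.36]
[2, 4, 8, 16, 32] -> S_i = 2*2^i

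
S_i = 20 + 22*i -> [20, 42, 64, 86, 108]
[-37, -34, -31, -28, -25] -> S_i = -37 + 3*i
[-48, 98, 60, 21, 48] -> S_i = Random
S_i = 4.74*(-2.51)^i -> [4.74, -11.9, 29.86, -74.95, 188.14]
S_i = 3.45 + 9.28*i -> [3.45, 12.73, 22.01, 31.29, 40.57]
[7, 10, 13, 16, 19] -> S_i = 7 + 3*i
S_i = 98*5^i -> [98, 490, 2450, 12250, 61250]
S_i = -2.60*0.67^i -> [-2.6, -1.74, -1.17, -0.78, -0.52]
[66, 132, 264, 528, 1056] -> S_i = 66*2^i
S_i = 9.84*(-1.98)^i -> [9.84, -19.48, 38.58, -76.38, 151.24]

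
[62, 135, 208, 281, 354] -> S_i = 62 + 73*i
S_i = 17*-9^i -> [17, -153, 1377, -12393, 111537]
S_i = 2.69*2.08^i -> [2.69, 5.6, 11.64, 24.21, 50.35]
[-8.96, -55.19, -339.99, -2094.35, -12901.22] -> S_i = -8.96*6.16^i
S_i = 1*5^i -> [1, 5, 25, 125, 625]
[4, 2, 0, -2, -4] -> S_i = 4 + -2*i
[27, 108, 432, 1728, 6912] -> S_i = 27*4^i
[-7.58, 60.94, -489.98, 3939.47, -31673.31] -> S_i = -7.58*(-8.04)^i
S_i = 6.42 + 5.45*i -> [6.42, 11.87, 17.32, 22.77, 28.22]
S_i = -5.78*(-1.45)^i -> [-5.78, 8.38, -12.15, 17.62, -25.55]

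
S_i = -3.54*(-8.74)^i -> [-3.54, 30.94, -270.41, 2363.4, -20656.13]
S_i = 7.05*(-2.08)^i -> [7.05, -14.66, 30.5, -63.44, 131.96]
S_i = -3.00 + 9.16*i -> [-3.0, 6.16, 15.32, 24.48, 33.64]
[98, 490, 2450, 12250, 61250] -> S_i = 98*5^i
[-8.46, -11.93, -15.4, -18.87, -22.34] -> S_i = -8.46 + -3.47*i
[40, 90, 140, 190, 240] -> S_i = 40 + 50*i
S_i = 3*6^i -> [3, 18, 108, 648, 3888]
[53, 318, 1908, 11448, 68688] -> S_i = 53*6^i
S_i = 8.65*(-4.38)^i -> [8.65, -37.89, 165.95, -726.84, 3183.56]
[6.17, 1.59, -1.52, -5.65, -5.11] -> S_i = Random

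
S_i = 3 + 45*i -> [3, 48, 93, 138, 183]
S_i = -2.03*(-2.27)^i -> [-2.03, 4.61, -10.46, 23.75, -53.9]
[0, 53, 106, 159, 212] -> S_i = 0 + 53*i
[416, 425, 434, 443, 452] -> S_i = 416 + 9*i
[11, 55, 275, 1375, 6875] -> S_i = 11*5^i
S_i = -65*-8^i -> [-65, 520, -4160, 33280, -266240]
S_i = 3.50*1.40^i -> [3.5, 4.9, 6.86, 9.6, 13.45]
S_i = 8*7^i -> [8, 56, 392, 2744, 19208]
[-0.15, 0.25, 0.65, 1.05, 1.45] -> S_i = -0.15 + 0.40*i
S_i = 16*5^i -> [16, 80, 400, 2000, 10000]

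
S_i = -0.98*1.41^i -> [-0.98, -1.38, -1.95, -2.75, -3.87]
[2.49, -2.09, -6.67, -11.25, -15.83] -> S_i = 2.49 + -4.58*i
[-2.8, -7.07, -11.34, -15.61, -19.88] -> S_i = -2.80 + -4.27*i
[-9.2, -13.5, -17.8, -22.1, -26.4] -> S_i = -9.20 + -4.30*i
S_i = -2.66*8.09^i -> [-2.66, -21.52, -174.09, -1408.4, -11393.99]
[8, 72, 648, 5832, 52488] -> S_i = 8*9^i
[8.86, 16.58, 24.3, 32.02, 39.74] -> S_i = 8.86 + 7.72*i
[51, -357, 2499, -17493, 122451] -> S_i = 51*-7^i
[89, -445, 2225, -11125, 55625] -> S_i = 89*-5^i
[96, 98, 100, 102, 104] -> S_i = 96 + 2*i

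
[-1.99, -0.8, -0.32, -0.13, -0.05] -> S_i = -1.99*0.40^i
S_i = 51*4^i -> [51, 204, 816, 3264, 13056]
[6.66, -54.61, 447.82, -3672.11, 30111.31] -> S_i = 6.66*(-8.20)^i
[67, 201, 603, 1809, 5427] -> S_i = 67*3^i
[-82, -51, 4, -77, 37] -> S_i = Random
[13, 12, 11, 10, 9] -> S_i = 13 + -1*i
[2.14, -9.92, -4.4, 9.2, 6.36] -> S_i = Random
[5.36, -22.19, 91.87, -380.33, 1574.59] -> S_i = 5.36*(-4.14)^i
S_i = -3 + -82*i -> [-3, -85, -167, -249, -331]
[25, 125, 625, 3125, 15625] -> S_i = 25*5^i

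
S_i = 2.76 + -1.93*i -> [2.76, 0.83, -1.1, -3.03, -4.96]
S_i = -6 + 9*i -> [-6, 3, 12, 21, 30]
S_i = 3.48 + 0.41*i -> [3.48, 3.89, 4.3, 4.71, 5.12]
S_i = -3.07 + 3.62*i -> [-3.07, 0.55, 4.17, 7.79, 11.41]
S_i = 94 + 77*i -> [94, 171, 248, 325, 402]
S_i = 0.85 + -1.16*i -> [0.85, -0.31, -1.47, -2.63, -3.79]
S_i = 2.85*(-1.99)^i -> [2.85, -5.67, 11.29, -22.46, 44.69]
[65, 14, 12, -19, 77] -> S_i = Random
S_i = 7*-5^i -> [7, -35, 175, -875, 4375]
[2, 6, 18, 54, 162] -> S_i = 2*3^i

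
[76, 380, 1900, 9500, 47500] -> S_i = 76*5^i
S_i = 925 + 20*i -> [925, 945, 965, 985, 1005]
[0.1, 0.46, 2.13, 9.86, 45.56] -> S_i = 0.10*4.62^i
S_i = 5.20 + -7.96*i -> [5.2, -2.76, -10.72, -18.68, -26.64]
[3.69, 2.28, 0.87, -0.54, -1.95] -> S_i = 3.69 + -1.41*i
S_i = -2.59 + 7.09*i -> [-2.59, 4.5, 11.59, 18.68, 25.77]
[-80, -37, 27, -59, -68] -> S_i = Random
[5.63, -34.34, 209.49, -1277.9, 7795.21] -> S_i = 5.63*(-6.10)^i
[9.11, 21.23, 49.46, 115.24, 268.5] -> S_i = 9.11*2.33^i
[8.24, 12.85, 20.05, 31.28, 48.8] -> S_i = 8.24*1.56^i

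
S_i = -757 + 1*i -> [-757, -756, -755, -754, -753]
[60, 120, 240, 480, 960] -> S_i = 60*2^i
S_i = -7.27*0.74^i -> [-7.27, -5.38, -3.98, -2.95, -2.18]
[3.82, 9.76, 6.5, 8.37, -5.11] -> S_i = Random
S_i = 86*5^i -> [86, 430, 2150, 10750, 53750]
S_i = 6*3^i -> [6, 18, 54, 162, 486]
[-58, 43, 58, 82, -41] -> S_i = Random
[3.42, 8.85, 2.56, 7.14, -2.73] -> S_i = Random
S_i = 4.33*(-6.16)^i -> [4.33, -26.67, 164.3, -1012.12, 6234.63]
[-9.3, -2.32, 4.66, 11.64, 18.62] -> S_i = -9.30 + 6.98*i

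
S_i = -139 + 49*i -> [-139, -90, -41, 8, 57]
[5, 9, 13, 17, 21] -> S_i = 5 + 4*i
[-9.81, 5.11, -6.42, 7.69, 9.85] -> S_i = Random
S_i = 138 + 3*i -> [138, 141, 144, 147, 150]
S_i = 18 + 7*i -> [18, 25, 32, 39, 46]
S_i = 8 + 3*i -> [8, 11, 14, 17, 20]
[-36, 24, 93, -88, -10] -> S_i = Random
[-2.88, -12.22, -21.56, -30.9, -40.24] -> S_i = -2.88 + -9.34*i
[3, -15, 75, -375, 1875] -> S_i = 3*-5^i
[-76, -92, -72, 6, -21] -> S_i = Random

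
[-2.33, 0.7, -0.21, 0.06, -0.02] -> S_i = -2.33*(-0.30)^i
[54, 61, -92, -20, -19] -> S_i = Random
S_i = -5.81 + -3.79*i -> [-5.81, -9.6, -13.39, -17.18, -20.97]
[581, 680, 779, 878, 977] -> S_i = 581 + 99*i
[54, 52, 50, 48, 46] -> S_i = 54 + -2*i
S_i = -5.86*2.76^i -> [-5.86, -16.17, -44.64, -123.2, -340.04]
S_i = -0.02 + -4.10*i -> [-0.02, -4.12, -8.22, -12.32, -16.42]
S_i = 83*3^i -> [83, 249, 747, 2241, 6723]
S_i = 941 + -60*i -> [941, 881, 821, 761, 701]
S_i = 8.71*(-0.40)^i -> [8.71, -3.48, 1.39, -0.56, 0.22]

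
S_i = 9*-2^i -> [9, -18, 36, -72, 144]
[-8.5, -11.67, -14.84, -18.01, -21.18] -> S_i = -8.50 + -3.17*i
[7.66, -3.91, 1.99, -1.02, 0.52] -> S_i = 7.66*(-0.51)^i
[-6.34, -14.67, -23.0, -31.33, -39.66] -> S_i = -6.34 + -8.33*i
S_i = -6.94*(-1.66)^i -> [-6.94, 11.52, -19.12, 31.75, -52.7]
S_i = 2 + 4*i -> [2, 6, 10, 14, 18]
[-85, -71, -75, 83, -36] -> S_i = Random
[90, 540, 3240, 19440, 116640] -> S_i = 90*6^i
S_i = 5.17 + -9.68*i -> [5.17, -4.51, -14.19, -23.87, -33.55]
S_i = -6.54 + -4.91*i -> [-6.54, -11.45, -16.36, -21.27, -26.18]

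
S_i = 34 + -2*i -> [34, 32, 30, 28, 26]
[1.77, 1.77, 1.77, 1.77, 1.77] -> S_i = 1.77*1.00^i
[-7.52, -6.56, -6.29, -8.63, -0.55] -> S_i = Random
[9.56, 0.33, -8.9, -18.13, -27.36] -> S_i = 9.56 + -9.23*i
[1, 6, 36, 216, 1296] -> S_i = 1*6^i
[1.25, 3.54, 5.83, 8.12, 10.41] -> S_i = 1.25 + 2.29*i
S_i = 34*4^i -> [34, 136, 544, 2176, 8704]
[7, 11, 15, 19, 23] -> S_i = 7 + 4*i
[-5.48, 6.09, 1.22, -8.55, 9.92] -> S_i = Random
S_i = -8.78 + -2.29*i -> [-8.78, -11.07, -13.36, -15.65, -17.94]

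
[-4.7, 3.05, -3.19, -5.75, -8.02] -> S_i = Random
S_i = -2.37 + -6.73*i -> [-2.37, -9.1, -15.83, -22.56, -29.29]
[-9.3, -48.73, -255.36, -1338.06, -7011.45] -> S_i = -9.30*5.24^i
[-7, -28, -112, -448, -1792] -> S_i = -7*4^i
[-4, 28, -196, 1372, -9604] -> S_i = -4*-7^i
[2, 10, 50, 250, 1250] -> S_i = 2*5^i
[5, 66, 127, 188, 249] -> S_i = 5 + 61*i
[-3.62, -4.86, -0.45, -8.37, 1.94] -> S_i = Random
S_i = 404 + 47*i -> [404, 451, 498, 545, 592]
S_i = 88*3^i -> [88, 264, 792, 2376, 7128]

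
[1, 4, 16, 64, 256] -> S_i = 1*4^i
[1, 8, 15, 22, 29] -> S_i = 1 + 7*i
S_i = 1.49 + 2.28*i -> [1.49, 3.77, 6.05, 8.33, 10.61]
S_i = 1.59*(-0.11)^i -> [1.59, -0.17, 0.02, -0.0, 0.0]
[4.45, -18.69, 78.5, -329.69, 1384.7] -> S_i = 4.45*(-4.20)^i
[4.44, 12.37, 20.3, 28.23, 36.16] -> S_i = 4.44 + 7.93*i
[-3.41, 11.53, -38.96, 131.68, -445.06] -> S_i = -3.41*(-3.38)^i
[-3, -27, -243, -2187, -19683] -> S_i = -3*9^i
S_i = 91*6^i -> [91, 546, 3276, 19656, 117936]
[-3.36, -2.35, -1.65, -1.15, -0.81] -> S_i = -3.36*0.70^i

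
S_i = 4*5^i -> [4, 20, 100, 500, 2500]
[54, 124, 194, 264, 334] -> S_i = 54 + 70*i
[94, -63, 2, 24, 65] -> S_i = Random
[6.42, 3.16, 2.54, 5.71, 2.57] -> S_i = Random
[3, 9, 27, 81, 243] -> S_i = 3*3^i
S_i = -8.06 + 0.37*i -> [-8.06, -7.69, -7.32, -6.95, -6.58]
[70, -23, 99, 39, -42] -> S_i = Random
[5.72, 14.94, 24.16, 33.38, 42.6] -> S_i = 5.72 + 9.22*i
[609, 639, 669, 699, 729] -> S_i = 609 + 30*i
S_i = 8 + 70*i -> [8, 78, 148, 218, 288]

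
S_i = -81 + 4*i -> [-81, -77, -73, -69, -65]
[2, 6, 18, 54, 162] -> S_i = 2*3^i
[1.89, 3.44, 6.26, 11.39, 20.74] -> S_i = 1.89*1.82^i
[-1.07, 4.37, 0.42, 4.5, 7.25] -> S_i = Random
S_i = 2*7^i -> [2, 14, 98, 686, 4802]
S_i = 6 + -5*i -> [6, 1, -4, -9, -14]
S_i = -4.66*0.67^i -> [-4.66, -3.12, -2.09, -1.4, -0.94]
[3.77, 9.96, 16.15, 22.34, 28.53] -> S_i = 3.77 + 6.19*i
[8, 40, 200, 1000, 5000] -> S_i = 8*5^i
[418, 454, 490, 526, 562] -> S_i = 418 + 36*i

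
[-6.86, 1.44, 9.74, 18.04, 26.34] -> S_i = -6.86 + 8.30*i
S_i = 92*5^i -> [92, 460, 2300, 11500, 57500]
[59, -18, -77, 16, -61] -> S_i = Random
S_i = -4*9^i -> [-4, -36, -324, -2916, -26244]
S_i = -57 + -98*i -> [-57, -155, -253, -351, -449]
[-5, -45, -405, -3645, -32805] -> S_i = -5*9^i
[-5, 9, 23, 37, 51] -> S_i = -5 + 14*i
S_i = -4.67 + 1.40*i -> [-4.67, -3.27, -1.87, -0.47, 0.93]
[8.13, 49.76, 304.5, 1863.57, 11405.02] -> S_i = 8.13*6.12^i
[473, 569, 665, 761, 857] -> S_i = 473 + 96*i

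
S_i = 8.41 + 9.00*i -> [8.41, 17.41, 26.41, 35.41, 44.41]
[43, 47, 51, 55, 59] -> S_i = 43 + 4*i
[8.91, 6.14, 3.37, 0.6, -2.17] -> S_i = 8.91 + -2.77*i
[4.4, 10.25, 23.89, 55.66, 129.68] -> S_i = 4.40*2.33^i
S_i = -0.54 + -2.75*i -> [-0.54, -3.29, -6.04, -8.79, -11.54]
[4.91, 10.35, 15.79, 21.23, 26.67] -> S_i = 4.91 + 5.44*i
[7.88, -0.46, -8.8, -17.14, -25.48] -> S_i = 7.88 + -8.34*i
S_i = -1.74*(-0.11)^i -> [-1.74, 0.19, -0.02, 0.0, -0.0]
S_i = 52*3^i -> [52, 156, 468, 1404, 4212]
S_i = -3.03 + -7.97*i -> [-3.03, -11.0, -18.97, -26.94, -34.91]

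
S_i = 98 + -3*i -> [98, 95, 92, 89, 86]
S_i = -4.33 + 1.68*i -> [-4.33, -2.65, -0.97, 0.71, 2.39]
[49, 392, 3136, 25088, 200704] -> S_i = 49*8^i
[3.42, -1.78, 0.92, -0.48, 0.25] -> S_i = 3.42*(-0.52)^i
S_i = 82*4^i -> [82, 328, 1312, 5248, 20992]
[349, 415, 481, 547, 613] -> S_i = 349 + 66*i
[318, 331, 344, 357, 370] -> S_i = 318 + 13*i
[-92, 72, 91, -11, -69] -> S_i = Random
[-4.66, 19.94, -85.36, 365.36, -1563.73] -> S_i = -4.66*(-4.28)^i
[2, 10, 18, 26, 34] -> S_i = 2 + 8*i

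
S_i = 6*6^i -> [6, 36, 216, 1296, 7776]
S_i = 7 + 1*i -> [7, 8, 9, 10, 11]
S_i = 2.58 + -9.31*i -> [2.58, -6.73, -16.04, -25.35, -34.66]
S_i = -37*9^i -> [-37, -333, -2997, -26973, -242757]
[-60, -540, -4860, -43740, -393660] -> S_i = -60*9^i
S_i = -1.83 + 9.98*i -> [-1.83, 8.15, 18.13, 28.11, 38.09]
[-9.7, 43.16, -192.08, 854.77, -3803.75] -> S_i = -9.70*(-4.45)^i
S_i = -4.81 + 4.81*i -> [-4.81, 0.0, 4.81, 9.62, 14.43]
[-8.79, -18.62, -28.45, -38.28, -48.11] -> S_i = -8.79 + -9.83*i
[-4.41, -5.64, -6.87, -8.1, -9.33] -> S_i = -4.41 + -1.23*i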